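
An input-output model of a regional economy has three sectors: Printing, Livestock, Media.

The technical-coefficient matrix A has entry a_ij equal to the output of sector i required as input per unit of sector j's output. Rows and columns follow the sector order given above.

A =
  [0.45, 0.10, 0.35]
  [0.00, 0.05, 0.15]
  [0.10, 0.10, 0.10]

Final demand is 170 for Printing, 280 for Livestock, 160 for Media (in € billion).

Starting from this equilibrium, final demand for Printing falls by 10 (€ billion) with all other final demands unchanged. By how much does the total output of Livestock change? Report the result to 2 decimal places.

I − A =
  [   0.55    -0.10    -0.35]
  [   0.00     0.95    -0.15]
  [  -0.10    -0.10     0.90]
Cofactors of I−A, C_ij = (−1)^(i+j)·(minor ij) (rows/columns in the sector order above):
  C_11 = (0.95)(0.90) − (-0.15)(-0.10) = 0.8400
  C_12 = −[(0.00)(0.90) − (-0.15)(-0.10)] = 0.0150
  C_13 = (0.00)(-0.10) − (0.95)(-0.10) = 0.0950
  C_21 = −[(-0.10)(0.90) − (-0.35)(-0.10)] = 0.1250
  C_22 = (0.55)(0.90) − (-0.35)(-0.10) = 0.4600
  C_23 = −[(0.55)(-0.10) − (-0.10)(-0.10)] = 0.0650
  C_31 = (-0.10)(-0.15) − (-0.35)(0.95) = 0.3475
  C_32 = −[(0.55)(-0.15) − (-0.35)(0.00)] = 0.0825
  C_33 = (0.55)(0.95) − (-0.10)(0.00) = 0.5225
det(I−A) = Σ_j (I−A)_1j·C_1j = (0.55)(0.8400) + (-0.10)(0.0150) + (-0.35)(0.0950) = 0.42725
adj(I−A) = Cᵀ =
  [ 0.8400   0.1250   0.3475]
  [ 0.0150   0.4600   0.0825]
  [ 0.0950   0.0650   0.5225]
(I − A)⁻¹ = adj(I−A) / det(I−A) ≈
  [   1.9661     0.2926     0.8133]
  [   0.0351     1.0767     0.1931]
  [   0.2224     0.1521     1.2229]
Δx = (I − A)⁻¹ Δd with Δd having -10 in the Printing component and 0 elsewhere.
So Δx_L = L_LP · (-10), where L_LP = adj(I−A)_LP / det(I−A) = 0.0150 / 0.42725.
Δx_L = 0.0150 × (-10) / 0.42725 = -0.15 / 0.42725 ≈ -0.35.

Δx_L = -0.35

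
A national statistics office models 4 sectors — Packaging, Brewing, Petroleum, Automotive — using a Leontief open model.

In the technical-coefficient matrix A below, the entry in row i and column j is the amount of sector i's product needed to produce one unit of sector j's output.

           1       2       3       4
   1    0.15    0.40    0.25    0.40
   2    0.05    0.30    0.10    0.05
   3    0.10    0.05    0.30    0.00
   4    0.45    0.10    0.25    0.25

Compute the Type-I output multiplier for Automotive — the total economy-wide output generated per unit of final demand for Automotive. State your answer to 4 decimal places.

I − A =
  [   0.85    -0.40    -0.25    -0.40]
  [  -0.05     0.70    -0.10    -0.05]
  [  -0.10    -0.05     0.70     0.00]
  [  -0.45    -0.10    -0.25     0.75]
Compute the cofactors C_ij = (−1)^(i+j)·(3×3 minor ij) of I−A; the adjugate is their transpose:
adj(I−A) = Cᵀ =
  [ 0.359625   0.252375   0.239000   0.208625]
  [ 0.050750   0.291500   0.076375   0.046500]
  [ 0.055000   0.056875   0.290000   0.033125]
  [ 0.240875   0.209250   0.250250   0.376125]
det(I−A) = Σ_j (I−A)_1j·C_1j = (0.85)(0.359625) + (-0.40)(0.050750) + (-0.25)(0.055000) + (-0.40)(0.240875) = 0.17528125
(I − A)⁻¹ = adj(I−A) / det(I−A) ≈
  [   2.05170     1.43983     1.36352     1.19023]
  [   0.28953     1.66304     0.43573     0.26529]
  [   0.31378     0.32448     1.65448     0.18898]
  [   1.37422     1.19380     1.42771     2.14584]
The output multiplier for sector j is the column-j sum of the Leontief inverse (I − A)⁻¹ = adj(I−A) / det(I−A).
Column 4 of adj(I−A): (0.208625, 0.046500, 0.033125, 0.376125); det(I−A) = 0.17528125.
m_4 = (0.208625 + 0.046500 + 0.033125 + 0.376125) / 0.17528125 = 0.664375 / 0.17528125 ≈ 3.7903.

m_4 = 3.7903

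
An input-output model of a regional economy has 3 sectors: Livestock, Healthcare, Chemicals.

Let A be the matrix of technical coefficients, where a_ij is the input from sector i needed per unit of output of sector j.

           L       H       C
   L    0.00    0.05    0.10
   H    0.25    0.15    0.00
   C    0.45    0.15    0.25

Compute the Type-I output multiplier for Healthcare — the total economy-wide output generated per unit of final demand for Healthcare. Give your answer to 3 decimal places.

I − A =
  [   1.00    -0.05    -0.10]
  [  -0.25     0.85     0.00]
  [  -0.45    -0.15     0.75]
Cofactors of I−A, C_ij = (−1)^(i+j)·(minor ij) (rows/columns in the sector order above):
  C_11 = (0.85)(0.75) − (0.00)(-0.15) = 0.6375
  C_12 = −[(-0.25)(0.75) − (0.00)(-0.45)] = 0.1875
  C_13 = (-0.25)(-0.15) − (0.85)(-0.45) = 0.4200
  C_21 = −[(-0.05)(0.75) − (-0.10)(-0.15)] = 0.0525
  C_22 = (1.00)(0.75) − (-0.10)(-0.45) = 0.7050
  C_23 = −[(1.00)(-0.15) − (-0.05)(-0.45)] = 0.1725
  C_31 = (-0.05)(0.00) − (-0.10)(0.85) = 0.0850
  C_32 = −[(1.00)(0.00) − (-0.10)(-0.25)] = 0.0250
  C_33 = (1.00)(0.85) − (-0.05)(-0.25) = 0.8375
det(I−A) = Σ_j (I−A)_1j·C_1j = (1.00)(0.6375) + (-0.05)(0.1875) + (-0.10)(0.4200) = 0.586125
adj(I−A) = Cᵀ =
  [ 0.6375   0.0525   0.0850]
  [ 0.1875   0.7050   0.0250]
  [ 0.4200   0.1725   0.8375]
(I − A)⁻¹ = adj(I−A) / det(I−A) ≈
  [   1.0877     0.0896     0.1450]
  [   0.3199     1.2028     0.0427]
  [   0.7166     0.2943     1.4289]
The output multiplier for sector j is the column-j sum of the Leontief inverse (I − A)⁻¹ = adj(I−A) / det(I−A).
Column H of adj(I−A): (0.0525, 0.7050, 0.1725); det(I−A) = 0.586125.
m_H = (0.0525 + 0.7050 + 0.1725) / 0.586125 = 0.93 / 0.586125 ≈ 1.587.

m_H = 1.587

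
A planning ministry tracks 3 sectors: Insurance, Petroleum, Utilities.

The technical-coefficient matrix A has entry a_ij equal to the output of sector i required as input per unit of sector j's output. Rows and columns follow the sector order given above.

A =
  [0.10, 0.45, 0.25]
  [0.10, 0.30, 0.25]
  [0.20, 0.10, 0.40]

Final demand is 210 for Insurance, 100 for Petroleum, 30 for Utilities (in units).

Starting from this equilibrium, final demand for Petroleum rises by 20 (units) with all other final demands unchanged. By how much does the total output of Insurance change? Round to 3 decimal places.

Δx_I = 21.974

I − A =
  [   0.90    -0.45    -0.25]
  [  -0.10     0.70    -0.25]
  [  -0.20    -0.10     0.60]
Cofactors of I−A, C_ij = (−1)^(i+j)·(minor ij) (rows/columns in the sector order above):
  C_11 = (0.70)(0.60) − (-0.25)(-0.10) = 0.3950
  C_12 = −[(-0.10)(0.60) − (-0.25)(-0.20)] = 0.1100
  C_13 = (-0.10)(-0.10) − (0.70)(-0.20) = 0.1500
  C_21 = −[(-0.45)(0.60) − (-0.25)(-0.10)] = 0.2950
  C_22 = (0.90)(0.60) − (-0.25)(-0.20) = 0.4900
  C_23 = −[(0.90)(-0.10) − (-0.45)(-0.20)] = 0.1800
  C_31 = (-0.45)(-0.25) − (-0.25)(0.70) = 0.2875
  C_32 = −[(0.90)(-0.25) − (-0.25)(-0.10)] = 0.2500
  C_33 = (0.90)(0.70) − (-0.45)(-0.10) = 0.5850
det(I−A) = Σ_j (I−A)_1j·C_1j = (0.90)(0.3950) + (-0.45)(0.1100) + (-0.25)(0.1500) = 0.2685
adj(I−A) = Cᵀ =
  [ 0.3950   0.2950   0.2875]
  [ 0.1100   0.4900   0.2500]
  [ 0.1500   0.1800   0.5850]
(I − A)⁻¹ = adj(I−A) / det(I−A) ≈
  [   1.4711     1.0987     1.0708]
  [   0.4097     1.8250     0.9311]
  [   0.5587     0.6704     2.1788]
Δx = (I − A)⁻¹ Δd with Δd having +20 in the Petroleum component and 0 elsewhere.
So Δx_I = L_IP · (+20), where L_IP = adj(I−A)_IP / det(I−A) = 0.2950 / 0.2685.
Δx_I = 0.2950 × (+20) / 0.2685 = 5.90 / 0.2685 ≈ 21.974.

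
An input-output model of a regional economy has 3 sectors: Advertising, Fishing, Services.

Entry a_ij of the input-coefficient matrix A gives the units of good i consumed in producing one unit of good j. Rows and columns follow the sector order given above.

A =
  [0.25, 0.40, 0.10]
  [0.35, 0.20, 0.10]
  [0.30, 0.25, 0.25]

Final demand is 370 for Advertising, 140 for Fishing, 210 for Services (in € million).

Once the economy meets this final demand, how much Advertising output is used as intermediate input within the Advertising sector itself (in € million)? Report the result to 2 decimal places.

z_AA = 251.73

I − A =
  [   0.75    -0.40    -0.10]
  [  -0.35     0.80    -0.10]
  [  -0.30    -0.25     0.75]
Cofactors of I−A, C_ij = (−1)^(i+j)·(minor ij) (rows/columns in the sector order above):
  C_11 = (0.80)(0.75) − (-0.10)(-0.25) = 0.5750
  C_12 = −[(-0.35)(0.75) − (-0.10)(-0.30)] = 0.2925
  C_13 = (-0.35)(-0.25) − (0.80)(-0.30) = 0.3275
  C_21 = −[(-0.40)(0.75) − (-0.10)(-0.25)] = 0.3250
  C_22 = (0.75)(0.75) − (-0.10)(-0.30) = 0.5325
  C_23 = −[(0.75)(-0.25) − (-0.40)(-0.30)] = 0.3075
  C_31 = (-0.40)(-0.10) − (-0.10)(0.80) = 0.1200
  C_32 = −[(0.75)(-0.10) − (-0.10)(-0.35)] = 0.1100
  C_33 = (0.75)(0.80) − (-0.40)(-0.35) = 0.4600
det(I−A) = Σ_j (I−A)_1j·C_1j = (0.75)(0.5750) + (-0.40)(0.2925) + (-0.10)(0.3275) = 0.2815
adj(I−A) = Cᵀ =
  [ 0.5750   0.3250   0.1200]
  [ 0.2925   0.5325   0.1100]
  [ 0.3275   0.3075   0.4600]
(I − A)⁻¹ = adj(I−A) / det(I−A) ≈
  [   2.0426     1.1545     0.4263]
  [   1.0391     1.8917     0.3908]
  [   1.1634     1.0924     1.6341]
First solve x = (I − A)⁻¹ d = adj(I−A)·d / det(I−A); in particular x_A = (0.5750·370 + 0.3250·140 + 0.1200·210) / 0.2815 = 283.45 / 0.2815 ≈ 1006.9272.
Intermediate flow from A to A: z_AA = a_AA · x_A = 0.25 × 283.45 / 0.2815 = 70.8625 / 0.2815 ≈ 251.73.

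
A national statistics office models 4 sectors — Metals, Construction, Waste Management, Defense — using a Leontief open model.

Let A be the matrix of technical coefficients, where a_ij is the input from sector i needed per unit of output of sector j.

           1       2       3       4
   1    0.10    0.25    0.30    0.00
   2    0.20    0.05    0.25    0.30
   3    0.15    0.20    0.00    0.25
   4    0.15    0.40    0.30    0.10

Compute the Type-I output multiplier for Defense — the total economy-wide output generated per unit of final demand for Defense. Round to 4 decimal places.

I − A =
  [   0.90    -0.25    -0.30     0.00]
  [  -0.20     0.95    -0.25    -0.30]
  [  -0.15    -0.20     1.00    -0.25]
  [  -0.15    -0.40    -0.30     0.90]
Compute the cofactors C_ij = (−1)^(i+j)·(3×3 minor ij) of I−A; the adjugate is their transpose:
adj(I−A) = Cᵀ =
  [ 0.575750   0.290250   0.299250   0.179875]
  [ 0.266625   0.690750   0.351000   0.327750]
  [ 0.210875   0.295125   0.605250   0.266500]
  [ 0.284750   0.453750   0.407625   0.695875]
det(I−A) = Σ_j (I−A)_1j·C_1j = (0.90)(0.575750) + (-0.25)(0.266625) + (-0.30)(0.210875) + (0.00)(0.284750) = 0.38825625
(I − A)⁻¹ = adj(I−A) / det(I−A) ≈
  [   1.48291     0.74757     0.77075     0.46329]
  [   0.68672     1.77911     0.90404     0.84416]
  [   0.54313     0.76013     1.55889     0.68640]
  [   0.73341     1.16869     1.04989     1.79231]
The output multiplier for sector j is the column-j sum of the Leontief inverse (I − A)⁻¹ = adj(I−A) / det(I−A).
Column 4 of adj(I−A): (0.179875, 0.327750, 0.266500, 0.695875); det(I−A) = 0.38825625.
m_4 = (0.179875 + 0.327750 + 0.266500 + 0.695875) / 0.38825625 = 1.47 / 0.38825625 ≈ 3.7862.

m_4 = 3.7862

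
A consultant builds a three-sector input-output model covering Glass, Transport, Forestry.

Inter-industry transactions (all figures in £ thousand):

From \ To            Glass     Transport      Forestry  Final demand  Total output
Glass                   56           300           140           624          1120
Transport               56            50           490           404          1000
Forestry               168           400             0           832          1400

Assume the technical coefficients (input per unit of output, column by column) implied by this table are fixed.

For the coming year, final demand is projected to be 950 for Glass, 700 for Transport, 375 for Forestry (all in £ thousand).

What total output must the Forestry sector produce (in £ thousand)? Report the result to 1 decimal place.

x_F = 1086.1

Technical coefficients a_ij = z_ij / X_j:
  a_GG = 56/1120 = 0.05, a_TG = 56/1120 = 0.05, a_FG = 168/1120 = 0.15
  a_GT = 300/1000 = 0.30, a_TT = 50/1000 = 0.05, a_FT = 400/1000 = 0.40
  a_GF = 140/1400 = 0.10, a_TF = 490/1400 = 0.35, a_FF = 0/1400 = 0.00
I − A =
  [   0.95    -0.30    -0.10]
  [  -0.05     0.95    -0.35]
  [  -0.15    -0.40     1.00]
Cofactors of I−A, C_ij = (−1)^(i+j)·(minor ij) (rows/columns in the sector order above):
  C_11 = (0.95)(1.00) − (-0.35)(-0.40) = 0.8100
  C_12 = −[(-0.05)(1.00) − (-0.35)(-0.15)] = 0.1025
  C_13 = (-0.05)(-0.40) − (0.95)(-0.15) = 0.1625
  C_21 = −[(-0.30)(1.00) − (-0.10)(-0.40)] = 0.3400
  C_22 = (0.95)(1.00) − (-0.10)(-0.15) = 0.9350
  C_23 = −[(0.95)(-0.40) − (-0.30)(-0.15)] = 0.4250
  C_31 = (-0.30)(-0.35) − (-0.10)(0.95) = 0.2000
  C_32 = −[(0.95)(-0.35) − (-0.10)(-0.05)] = 0.3375
  C_33 = (0.95)(0.95) − (-0.30)(-0.05) = 0.8875
det(I−A) = Σ_j (I−A)_1j·C_1j = (0.95)(0.8100) + (-0.30)(0.1025) + (-0.10)(0.1625) = 0.7225
adj(I−A) = Cᵀ =
  [ 0.8100   0.3400   0.2000]
  [ 0.1025   0.9350   0.3375]
  [ 0.1625   0.4250   0.8875]
(I − A)⁻¹ = adj(I−A) / det(I−A) ≈
  [   1.1211     0.4706     0.2768]
  [   0.1419     1.2941     0.4671]
  [   0.2249     0.5882     1.2284]
x = (I − A)⁻¹ d = adj(I−A)·d / det(I−A), with det(I−A) = 0.7225:
  x_G = (0.8100·950 + 0.3400·700 + 0.2000·375) / 0.7225 = 1082.50 / 0.7225 ≈ 1498.3
  x_T = (0.1025·950 + 0.9350·700 + 0.3375·375) / 0.7225 = 878.4375 / 0.7225 ≈ 1215.8
  x_F = (0.1625·950 + 0.4250·700 + 0.8875·375) / 0.7225 = 784.6875 / 0.7225 ≈ 1086.1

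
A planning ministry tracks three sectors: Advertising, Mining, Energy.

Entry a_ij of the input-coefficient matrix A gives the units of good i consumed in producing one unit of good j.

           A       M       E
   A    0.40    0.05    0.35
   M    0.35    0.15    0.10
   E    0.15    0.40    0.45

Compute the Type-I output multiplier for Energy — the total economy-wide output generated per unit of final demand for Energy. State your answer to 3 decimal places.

I − A =
  [   0.60    -0.05    -0.35]
  [  -0.35     0.85    -0.10]
  [  -0.15    -0.40     0.55]
Cofactors of I−A, C_ij = (−1)^(i+j)·(minor ij) (rows/columns in the sector order above):
  C_11 = (0.85)(0.55) − (-0.10)(-0.40) = 0.4275
  C_12 = −[(-0.35)(0.55) − (-0.10)(-0.15)] = 0.2075
  C_13 = (-0.35)(-0.40) − (0.85)(-0.15) = 0.2675
  C_21 = −[(-0.05)(0.55) − (-0.35)(-0.40)] = 0.1675
  C_22 = (0.60)(0.55) − (-0.35)(-0.15) = 0.2775
  C_23 = −[(0.60)(-0.40) − (-0.05)(-0.15)] = 0.2475
  C_31 = (-0.05)(-0.10) − (-0.35)(0.85) = 0.3025
  C_32 = −[(0.60)(-0.10) − (-0.35)(-0.35)] = 0.1825
  C_33 = (0.60)(0.85) − (-0.05)(-0.35) = 0.4925
det(I−A) = Σ_j (I−A)_1j·C_1j = (0.60)(0.4275) + (-0.05)(0.2075) + (-0.35)(0.2675) = 0.1525
adj(I−A) = Cᵀ =
  [ 0.4275   0.1675   0.3025]
  [ 0.2075   0.2775   0.1825]
  [ 0.2675   0.2475   0.4925]
(I − A)⁻¹ = adj(I−A) / det(I−A) ≈
  [   2.8033     1.0984     1.9836]
  [   1.3607     1.8197     1.1967]
  [   1.7541     1.6230     3.2295]
The output multiplier for sector j is the column-j sum of the Leontief inverse (I − A)⁻¹ = adj(I−A) / det(I−A).
Column E of adj(I−A): (0.3025, 0.1825, 0.4925); det(I−A) = 0.1525.
m_E = (0.3025 + 0.1825 + 0.4925) / 0.1525 = 0.9775 / 0.1525 ≈ 6.410.

m_E = 6.410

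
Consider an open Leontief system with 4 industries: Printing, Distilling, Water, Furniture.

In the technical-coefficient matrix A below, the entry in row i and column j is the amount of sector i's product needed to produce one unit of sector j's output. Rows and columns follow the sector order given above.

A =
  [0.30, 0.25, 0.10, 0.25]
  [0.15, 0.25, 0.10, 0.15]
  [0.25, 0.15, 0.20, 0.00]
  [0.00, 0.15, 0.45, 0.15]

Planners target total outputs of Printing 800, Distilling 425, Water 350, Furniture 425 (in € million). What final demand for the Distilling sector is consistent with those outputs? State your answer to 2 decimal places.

I − A =
  [   0.70    -0.25    -0.10    -0.25]
  [  -0.15     0.75    -0.10    -0.15]
  [  -0.25    -0.15     0.80     0.00]
  [   0.00    -0.15    -0.45     0.85]
d = (I − A) x:
  d_1 = (+0.70)·800 + (-0.25)·425 + (-0.10)·350 + (-0.25)·425 = 312.50
  d_2 = (-0.15)·800 + (+0.75)·425 + (-0.10)·350 + (-0.15)·425 = 100.00
  d_3 = (-0.25)·800 + (-0.15)·425 + (+0.80)·350 + (+0.00)·425 = 16.25
  d_4 = (+0.00)·800 + (-0.15)·425 + (-0.45)·350 + (+0.85)·425 = 140.00

d_2 = 100.00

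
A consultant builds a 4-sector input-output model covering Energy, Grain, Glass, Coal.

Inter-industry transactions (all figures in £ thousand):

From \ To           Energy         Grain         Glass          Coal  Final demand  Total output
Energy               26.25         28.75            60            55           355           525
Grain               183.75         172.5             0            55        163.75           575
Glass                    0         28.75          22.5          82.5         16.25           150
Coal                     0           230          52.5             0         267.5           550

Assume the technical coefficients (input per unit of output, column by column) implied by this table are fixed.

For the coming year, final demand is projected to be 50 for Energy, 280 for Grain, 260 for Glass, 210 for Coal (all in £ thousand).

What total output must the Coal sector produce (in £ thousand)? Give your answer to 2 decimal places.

x_4 = 635.73

Technical coefficients a_ij = z_ij / X_j:
  a_11 = 26.25/525 = 0.05, a_21 = 183.75/525 = 0.35, a_31 = 0/525 = 0.00, a_41 = 0/525 = 0.00
  a_12 = 28.75/575 = 0.05, a_22 = 172.5/575 = 0.30, a_32 = 28.75/575 = 0.05, a_42 = 230/575 = 0.40
  a_13 = 60/150 = 0.40, a_23 = 0/150 = 0.00, a_33 = 22.5/150 = 0.15, a_43 = 52.5/150 = 0.35
  a_14 = 55/550 = 0.10, a_24 = 55/550 = 0.10, a_34 = 82.5/550 = 0.15, a_44 = 0/550 = 0.00
I − A =
  [   0.95    -0.05    -0.40    -0.10]
  [  -0.35     0.70     0.00    -0.10]
  [   0.00    -0.05     0.85    -0.15]
  [   0.00    -0.40    -0.35     1.00]
Compute the cofactors C_ij = (−1)^(i+j)·(3×3 minor ij) of I−A; the adjugate is their transpose:
adj(I−A) = Cᵀ =
  [ 0.522500   0.119625   0.290250   0.107750]
  [ 0.279125   0.757625   0.185500   0.131500]
  [ 0.038500   0.104500   0.595500   0.103625]
  [ 0.125125   0.339625   0.282625   0.543375]
det(I−A) = Σ_j (I−A)_1j·C_1j = (0.95)(0.522500) + (-0.05)(0.279125) + (-0.40)(0.038500) + (-0.10)(0.125125) = 0.45450625
(I − A)⁻¹ = adj(I−A) / det(I−A) ≈
  [   1.1496     0.2632     0.6386     0.2371]
  [   0.6141     1.6669     0.4081     0.2893]
  [   0.0847     0.2299     1.3102     0.2280]
  [   0.2753     0.7472     0.6218     1.1955]
x = (I − A)⁻¹ d = adj(I−A)·d / det(I−A), with det(I−A) = 0.45450625:
  x_1 = (0.522500·50 + 0.119625·280 + 0.290250·260 + 0.107750·210) / 0.45450625 = 157.7125 / 0.45450625 ≈ 347.00
  x_2 = (0.279125·50 + 0.757625·280 + 0.185500·260 + 0.131500·210) / 0.45450625 = 301.93625 / 0.45450625 ≈ 664.32
  x_3 = (0.038500·50 + 0.104500·280 + 0.595500·260 + 0.103625·210) / 0.45450625 = 207.77625 / 0.45450625 ≈ 457.15
  x_4 = (0.125125·50 + 0.339625·280 + 0.282625·260 + 0.543375·210) / 0.45450625 = 288.9425 / 0.45450625 ≈ 635.73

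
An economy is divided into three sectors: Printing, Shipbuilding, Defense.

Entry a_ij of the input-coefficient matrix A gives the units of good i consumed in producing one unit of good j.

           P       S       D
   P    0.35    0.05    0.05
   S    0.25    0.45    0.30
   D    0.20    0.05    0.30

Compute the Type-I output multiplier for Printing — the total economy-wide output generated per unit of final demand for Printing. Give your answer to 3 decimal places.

I − A =
  [   0.65    -0.05    -0.05]
  [  -0.25     0.55    -0.30]
  [  -0.20    -0.05     0.70]
Cofactors of I−A, C_ij = (−1)^(i+j)·(minor ij) (rows/columns in the sector order above):
  C_11 = (0.55)(0.70) − (-0.30)(-0.05) = 0.3700
  C_12 = −[(-0.25)(0.70) − (-0.30)(-0.20)] = 0.2350
  C_13 = (-0.25)(-0.05) − (0.55)(-0.20) = 0.1225
  C_21 = −[(-0.05)(0.70) − (-0.05)(-0.05)] = 0.0375
  C_22 = (0.65)(0.70) − (-0.05)(-0.20) = 0.4450
  C_23 = −[(0.65)(-0.05) − (-0.05)(-0.20)] = 0.0425
  C_31 = (-0.05)(-0.30) − (-0.05)(0.55) = 0.0425
  C_32 = −[(0.65)(-0.30) − (-0.05)(-0.25)] = 0.2075
  C_33 = (0.65)(0.55) − (-0.05)(-0.25) = 0.3450
det(I−A) = Σ_j (I−A)_1j·C_1j = (0.65)(0.3700) + (-0.05)(0.2350) + (-0.05)(0.1225) = 0.222625
adj(I−A) = Cᵀ =
  [ 0.3700   0.0375   0.0425]
  [ 0.2350   0.4450   0.2075]
  [ 0.1225   0.0425   0.3450]
(I − A)⁻¹ = adj(I−A) / det(I−A) ≈
  [   1.6620     0.1684     0.1909]
  [   1.0556     1.9989     0.9321]
  [   0.5503     0.1909     1.5497]
The output multiplier for sector j is the column-j sum of the Leontief inverse (I − A)⁻¹ = adj(I−A) / det(I−A).
Column P of adj(I−A): (0.3700, 0.2350, 0.1225); det(I−A) = 0.222625.
m_P = (0.3700 + 0.2350 + 0.1225) / 0.222625 = 0.7275 / 0.222625 ≈ 3.268.

m_P = 3.268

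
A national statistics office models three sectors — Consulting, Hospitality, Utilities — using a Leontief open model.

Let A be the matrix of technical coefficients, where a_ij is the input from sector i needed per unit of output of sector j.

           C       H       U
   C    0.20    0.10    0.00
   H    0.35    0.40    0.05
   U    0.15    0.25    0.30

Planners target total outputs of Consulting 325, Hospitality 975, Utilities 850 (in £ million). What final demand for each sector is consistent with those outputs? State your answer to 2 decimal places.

d_C = 162.50, d_H = 428.75, d_U = 302.50

I − A =
  [   0.80    -0.10     0.00]
  [  -0.35     0.60    -0.05]
  [  -0.15    -0.25     0.70]
d = (I − A) x:
  d_C = (+0.80)·325 + (-0.10)·975 + (+0.00)·850 = 162.50
  d_H = (-0.35)·325 + (+0.60)·975 + (-0.05)·850 = 428.75
  d_U = (-0.15)·325 + (-0.25)·975 + (+0.70)·850 = 302.50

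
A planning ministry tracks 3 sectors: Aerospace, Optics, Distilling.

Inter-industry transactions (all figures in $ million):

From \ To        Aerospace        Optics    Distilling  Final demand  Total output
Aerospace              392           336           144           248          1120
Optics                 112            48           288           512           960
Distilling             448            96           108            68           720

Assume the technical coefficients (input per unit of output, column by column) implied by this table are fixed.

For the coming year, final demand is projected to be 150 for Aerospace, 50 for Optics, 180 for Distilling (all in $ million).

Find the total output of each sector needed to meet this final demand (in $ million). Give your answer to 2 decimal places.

Technical coefficients a_ij = z_ij / X_j:
  a_11 = 392/1120 = 0.35, a_21 = 112/1120 = 0.10, a_31 = 448/1120 = 0.40
  a_12 = 336/960 = 0.35, a_22 = 48/960 = 0.05, a_32 = 96/960 = 0.10
  a_13 = 144/720 = 0.20, a_23 = 288/720 = 0.40, a_33 = 108/720 = 0.15
I − A =
  [   0.65    -0.35    -0.20]
  [  -0.10     0.95    -0.40]
  [  -0.40    -0.10     0.85]
Cofactors of I−A, C_ij = (−1)^(i+j)·(minor ij) (rows/columns in the sector order above):
  C_11 = (0.95)(0.85) − (-0.40)(-0.10) = 0.7675
  C_12 = −[(-0.10)(0.85) − (-0.40)(-0.40)] = 0.2450
  C_13 = (-0.10)(-0.10) − (0.95)(-0.40) = 0.3900
  C_21 = −[(-0.35)(0.85) − (-0.20)(-0.10)] = 0.3175
  C_22 = (0.65)(0.85) − (-0.20)(-0.40) = 0.4725
  C_23 = −[(0.65)(-0.10) − (-0.35)(-0.40)] = 0.2050
  C_31 = (-0.35)(-0.40) − (-0.20)(0.95) = 0.3300
  C_32 = −[(0.65)(-0.40) − (-0.20)(-0.10)] = 0.2800
  C_33 = (0.65)(0.95) − (-0.35)(-0.10) = 0.5825
det(I−A) = Σ_j (I−A)_1j·C_1j = (0.65)(0.7675) + (-0.35)(0.2450) + (-0.20)(0.3900) = 0.335125
adj(I−A) = Cᵀ =
  [ 0.7675   0.3175   0.3300]
  [ 0.2450   0.4725   0.2800]
  [ 0.3900   0.2050   0.5825]
(I − A)⁻¹ = adj(I−A) / det(I−A) ≈
  [   2.2902     0.9474     0.9847]
  [   0.7311     1.4099     0.8355]
  [   1.1637     0.6117     1.7382]
x = (I − A)⁻¹ d = adj(I−A)·d / det(I−A), with det(I−A) = 0.335125:
  x_1 = (0.7675·150 + 0.3175·50 + 0.3300·180) / 0.335125 = 190.40 / 0.335125 ≈ 568.15
  x_2 = (0.2450·150 + 0.4725·50 + 0.2800·180) / 0.335125 = 110.775 / 0.335125 ≈ 330.55
  x_3 = (0.3900·150 + 0.2050·50 + 0.5825·180) / 0.335125 = 173.60 / 0.335125 ≈ 518.02

x_1 = 568.15, x_2 = 330.55, x_3 = 518.02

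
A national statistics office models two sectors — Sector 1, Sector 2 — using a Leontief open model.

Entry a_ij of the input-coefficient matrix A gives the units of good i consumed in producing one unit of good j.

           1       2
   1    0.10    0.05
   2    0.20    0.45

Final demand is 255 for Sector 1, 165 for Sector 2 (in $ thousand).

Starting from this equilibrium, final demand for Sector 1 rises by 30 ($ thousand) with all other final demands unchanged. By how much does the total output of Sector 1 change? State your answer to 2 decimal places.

I − A =
  [   0.90    -0.05]
  [  -0.20     0.55]
det(I−A) = (0.90)(0.55) − (-0.05)(-0.20) = 0.4850
adj(I−A) = [[0.55, 0.05], [0.20, 0.90]]
(I − A)⁻¹ = adj(I−A) / det(I−A) ≈
  [   1.1340     0.1031]
  [   0.4124     1.8557]
Δx = (I − A)⁻¹ Δd with Δd having +30 in the Sector 1 component and 0 elsewhere.
So Δx_1 = L_11 · (+30), where L_11 = adj(I−A)_11 / det(I−A) = 0.55 / 0.4850.
Δx_1 = 0.55 × (+30) / 0.4850 = 16.50 / 0.4850 ≈ 34.02.

Δx_1 = 34.02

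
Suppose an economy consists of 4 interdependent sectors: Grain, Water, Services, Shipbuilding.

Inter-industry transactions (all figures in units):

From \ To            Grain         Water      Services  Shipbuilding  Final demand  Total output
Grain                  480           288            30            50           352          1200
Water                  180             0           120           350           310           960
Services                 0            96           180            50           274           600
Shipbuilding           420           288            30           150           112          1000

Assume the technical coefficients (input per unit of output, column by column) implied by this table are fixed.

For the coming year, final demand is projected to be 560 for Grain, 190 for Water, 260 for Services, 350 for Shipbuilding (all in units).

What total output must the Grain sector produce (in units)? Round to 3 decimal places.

x_1 = 1663.132

Technical coefficients a_ij = z_ij / X_j:
  a_11 = 480/1200 = 0.40, a_21 = 180/1200 = 0.15, a_31 = 0/1200 = 0.00, a_41 = 420/1200 = 0.35
  a_12 = 288/960 = 0.30, a_22 = 0/960 = 0.00, a_32 = 96/960 = 0.10, a_42 = 288/960 = 0.30
  a_13 = 30/600 = 0.05, a_23 = 120/600 = 0.20, a_33 = 180/600 = 0.30, a_43 = 30/600 = 0.05
  a_14 = 50/1000 = 0.05, a_24 = 350/1000 = 0.35, a_34 = 50/1000 = 0.05, a_44 = 150/1000 = 0.15
I − A =
  [   0.60    -0.30    -0.05    -0.05]
  [  -0.15     1.00    -0.20    -0.35]
  [   0.00    -0.10     0.70    -0.05]
  [  -0.35    -0.30    -0.05     0.85]
Compute the cofactors C_ij = (−1)^(i+j)·(3×3 minor ij) of I−A; the adjugate is their transpose:
adj(I−A) = Cᵀ =
  [ 0.497250   0.193500   0.099000   0.114750]
  [ 0.178125   0.342375   0.121875   0.158625]
  [ 0.044750   0.063500   0.352250   0.049500]
  [ 0.270250   0.204250   0.104500   0.375750]
det(I−A) = Σ_j (I−A)_1j·C_1j = (0.60)(0.497250) + (-0.30)(0.178125) + (-0.05)(0.044750) + (-0.05)(0.270250) = 0.2291625
(I − A)⁻¹ = adj(I−A) / det(I−A) ≈
  [   2.1699     0.8444     0.4320     0.5007]
  [   0.7773     1.4940     0.5318     0.6922]
  [   0.1953     0.2771     1.5371     0.2160]
  [   1.1793     0.8913     0.4560     1.6397]
x = (I − A)⁻¹ d = adj(I−A)·d / det(I−A), with det(I−A) = 0.2291625:
  x_1 = (0.497250·560 + 0.193500·190 + 0.099000·260 + 0.114750·350) / 0.2291625 = 381.1275 / 0.2291625 ≈ 1663.132
  x_2 = (0.178125·560 + 0.342375·190 + 0.121875·260 + 0.158625·350) / 0.2291625 = 252.0075 / 0.2291625 ≈ 1099.689
  x_3 = (0.044750·560 + 0.063500·190 + 0.352250·260 + 0.049500·350) / 0.2291625 = 146.035 / 0.2291625 ≈ 637.255
  x_4 = (0.270250·560 + 0.204250·190 + 0.104500·260 + 0.375750·350) / 0.2291625 = 348.83 / 0.2291625 ≈ 1522.195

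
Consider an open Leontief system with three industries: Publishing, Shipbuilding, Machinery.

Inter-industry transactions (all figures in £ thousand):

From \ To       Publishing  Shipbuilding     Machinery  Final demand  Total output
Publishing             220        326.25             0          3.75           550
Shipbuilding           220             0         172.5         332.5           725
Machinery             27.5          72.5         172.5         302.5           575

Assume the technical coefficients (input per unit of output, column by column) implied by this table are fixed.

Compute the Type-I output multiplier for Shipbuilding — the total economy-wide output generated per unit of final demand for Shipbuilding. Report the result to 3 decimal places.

m_2 = 3.036

Technical coefficients a_ij = z_ij / X_j:
  a_11 = 220/550 = 0.40, a_21 = 220/550 = 0.40, a_31 = 27.5/550 = 0.05
  a_12 = 326.25/725 = 0.45, a_22 = 0/725 = 0.00, a_32 = 72.5/725 = 0.10
  a_13 = 0/575 = 0.00, a_23 = 172.5/575 = 0.30, a_33 = 172.5/575 = 0.30
I − A =
  [   0.60    -0.45     0.00]
  [  -0.40     1.00    -0.30]
  [  -0.05    -0.10     0.70]
Cofactors of I−A, C_ij = (−1)^(i+j)·(minor ij) (rows/columns in the sector order above):
  C_11 = (1.00)(0.70) − (-0.30)(-0.10) = 0.6700
  C_12 = −[(-0.40)(0.70) − (-0.30)(-0.05)] = 0.2950
  C_13 = (-0.40)(-0.10) − (1.00)(-0.05) = 0.0900
  C_21 = −[(-0.45)(0.70) − (0.00)(-0.10)] = 0.3150
  C_22 = (0.60)(0.70) − (0.00)(-0.05) = 0.4200
  C_23 = −[(0.60)(-0.10) − (-0.45)(-0.05)] = 0.0825
  C_31 = (-0.45)(-0.30) − (0.00)(1.00) = 0.1350
  C_32 = −[(0.60)(-0.30) − (0.00)(-0.40)] = 0.1800
  C_33 = (0.60)(1.00) − (-0.45)(-0.40) = 0.4200
det(I−A) = Σ_j (I−A)_1j·C_1j = (0.60)(0.6700) + (-0.45)(0.2950) + (0.00)(0.0900) = 0.26925
adj(I−A) = Cᵀ =
  [ 0.6700   0.3150   0.1350]
  [ 0.2950   0.4200   0.1800]
  [ 0.0900   0.0825   0.4200]
(I − A)⁻¹ = adj(I−A) / det(I−A) ≈
  [   2.4884     1.1699     0.5014]
  [   1.0956     1.5599     0.6685]
  [   0.3343     0.3064     1.5599]
The output multiplier for sector j is the column-j sum of the Leontief inverse (I − A)⁻¹ = adj(I−A) / det(I−A).
Column 2 of adj(I−A): (0.3150, 0.4200, 0.0825); det(I−A) = 0.26925.
m_2 = (0.3150 + 0.4200 + 0.0825) / 0.26925 = 0.8175 / 0.26925 ≈ 3.036.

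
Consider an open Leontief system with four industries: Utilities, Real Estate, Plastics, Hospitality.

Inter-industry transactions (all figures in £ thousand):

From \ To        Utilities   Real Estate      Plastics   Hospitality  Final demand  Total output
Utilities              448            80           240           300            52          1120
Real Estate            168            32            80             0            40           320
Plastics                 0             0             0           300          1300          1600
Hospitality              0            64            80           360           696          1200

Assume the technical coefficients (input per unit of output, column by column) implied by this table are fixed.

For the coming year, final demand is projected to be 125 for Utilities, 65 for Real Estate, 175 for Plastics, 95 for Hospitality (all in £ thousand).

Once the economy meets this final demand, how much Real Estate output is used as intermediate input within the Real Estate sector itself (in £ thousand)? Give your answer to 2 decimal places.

Technical coefficients a_ij = z_ij / X_j:
  a_UU = 448/1120 = 0.40, a_RU = 168/1120 = 0.15, a_PU = 0/1120 = 0.00, a_HU = 0/1120 = 0.00
  a_UR = 80/320 = 0.25, a_RR = 32/320 = 0.10, a_PR = 0/320 = 0.00, a_HR = 64/320 = 0.20
  a_UP = 240/1600 = 0.15, a_RP = 80/1600 = 0.05, a_PP = 0/1600 = 0.00, a_HP = 80/1600 = 0.05
  a_UH = 300/1200 = 0.25, a_RH = 0/1200 = 0.00, a_PH = 300/1200 = 0.25, a_HH = 360/1200 = 0.30
I − A =
  [   0.60    -0.25    -0.15    -0.25]
  [  -0.15     0.90    -0.05     0.00]
  [   0.00     0.00     1.00    -0.25]
  [   0.00    -0.20    -0.05     0.70]
Compute the cofactors C_ij = (−1)^(i+j)·(3×3 minor ij) of I−A; the adjugate is their transpose:
adj(I−A) = Cᵀ =
  [ 0.616250   0.229375   0.117000   0.261875]
  [ 0.103125   0.412500   0.038625   0.050625]
  [ 0.007500   0.030000   0.344250   0.125625]
  [ 0.030000   0.120000   0.035625   0.502500]
det(I−A) = Σ_j (I−A)_1j·C_1j = (0.60)(0.616250) + (-0.25)(0.103125) + (-0.15)(0.007500) + (-0.25)(0.030000) = 0.33534375
(I − A)⁻¹ = adj(I−A) / det(I−A) ≈
  [   1.8377     0.6840     0.3489     0.7809]
  [   0.3075     1.2301     0.1152     0.1510]
  [   0.0224     0.0895     1.0266     0.3746]
  [   0.0895     0.3578     0.1062     1.4985]
First solve x = (I − A)⁻¹ d = adj(I−A)·d / det(I−A); in particular x_R = (0.103125·125 + 0.412500·65 + 0.038625·175 + 0.050625·95) / 0.33534375 = 51.271875 / 0.33534375 ≈ 152.8935.
Intermediate flow from R to R: z_RR = a_RR · x_R = 0.10 × 51.271875 / 0.33534375 = 5.1271875 / 0.33534375 ≈ 15.29.

z_RR = 15.29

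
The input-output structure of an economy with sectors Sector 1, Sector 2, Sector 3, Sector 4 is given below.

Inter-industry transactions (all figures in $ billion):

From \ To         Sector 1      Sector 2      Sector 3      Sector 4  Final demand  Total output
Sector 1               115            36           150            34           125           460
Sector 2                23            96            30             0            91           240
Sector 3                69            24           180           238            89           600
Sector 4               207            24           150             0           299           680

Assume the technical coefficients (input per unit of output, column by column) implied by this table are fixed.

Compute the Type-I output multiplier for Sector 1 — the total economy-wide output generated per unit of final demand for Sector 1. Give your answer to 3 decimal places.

Technical coefficients a_ij = z_ij / X_j:
  a_11 = 115/460 = 0.25, a_21 = 23/460 = 0.05, a_31 = 69/460 = 0.15, a_41 = 207/460 = 0.45
  a_12 = 36/240 = 0.15, a_22 = 96/240 = 0.40, a_32 = 24/240 = 0.10, a_42 = 24/240 = 0.10
  a_13 = 150/600 = 0.25, a_23 = 30/600 = 0.05, a_33 = 180/600 = 0.30, a_43 = 150/600 = 0.25
  a_14 = 34/680 = 0.05, a_24 = 0/680 = 0.00, a_34 = 238/680 = 0.35, a_44 = 0/680 = 0.00
I − A =
  [   0.75    -0.15    -0.25    -0.05]
  [  -0.05     0.60    -0.05     0.00]
  [  -0.15    -0.10     0.70    -0.35]
  [  -0.45    -0.10    -0.25     1.00]
Compute the cofactors C_ij = (−1)^(i+j)·(3×3 minor ij) of I−A; the adjugate is their transpose:
adj(I−A) = Cᵀ =
  [ 0.360750   0.130375   0.165250   0.075875]
  [ 0.046000   0.364875   0.049500   0.019625]
  [ 0.191250   0.145875   0.428750   0.159625]
  [ 0.214750   0.131625   0.186500   0.281125]
det(I−A) = Σ_j (I−A)_1j·C_1j = (0.75)(0.360750) + (-0.15)(0.046000) + (-0.25)(0.191250) + (-0.05)(0.214750) = 0.2051125
(I − A)⁻¹ = adj(I−A) / det(I−A) ≈
  [   1.7588     0.6356     0.8057     0.3699]
  [   0.2243     1.7789     0.2413     0.0957]
  [   0.9324     0.7112     2.0903     0.7782]
  [   1.0470     0.6417     0.9093     1.3706]
The output multiplier for sector j is the column-j sum of the Leontief inverse (I − A)⁻¹ = adj(I−A) / det(I−A).
Column 1 of adj(I−A): (0.360750, 0.046000, 0.191250, 0.214750); det(I−A) = 0.2051125.
m_1 = (0.360750 + 0.046000 + 0.191250 + 0.214750) / 0.2051125 = 0.81275 / 0.2051125 ≈ 3.962.

m_1 = 3.962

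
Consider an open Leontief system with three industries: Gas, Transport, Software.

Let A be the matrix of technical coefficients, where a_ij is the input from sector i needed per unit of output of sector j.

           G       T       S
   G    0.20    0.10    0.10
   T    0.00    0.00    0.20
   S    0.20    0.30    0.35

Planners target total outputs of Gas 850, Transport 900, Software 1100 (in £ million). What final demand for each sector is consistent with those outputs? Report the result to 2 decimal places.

I − A =
  [   0.80    -0.10    -0.10]
  [   0.00     1.00    -0.20]
  [  -0.20    -0.30     0.65]
d = (I − A) x:
  d_G = (+0.80)·850 + (-0.10)·900 + (-0.10)·1100 = 480.00
  d_T = (+0.00)·850 + (+1.00)·900 + (-0.20)·1100 = 680.00
  d_S = (-0.20)·850 + (-0.30)·900 + (+0.65)·1100 = 275.00

d_G = 480.00, d_T = 680.00, d_S = 275.00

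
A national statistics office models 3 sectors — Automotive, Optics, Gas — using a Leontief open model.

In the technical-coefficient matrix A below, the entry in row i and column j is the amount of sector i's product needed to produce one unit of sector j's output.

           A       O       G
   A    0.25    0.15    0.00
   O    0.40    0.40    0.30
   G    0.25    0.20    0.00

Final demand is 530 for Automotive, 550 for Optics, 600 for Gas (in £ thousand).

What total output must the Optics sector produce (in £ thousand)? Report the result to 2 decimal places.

I − A =
  [   0.75    -0.15     0.00]
  [  -0.40     0.60    -0.30]
  [  -0.25    -0.20     1.00]
Cofactors of I−A, C_ij = (−1)^(i+j)·(minor ij) (rows/columns in the sector order above):
  C_11 = (0.60)(1.00) − (-0.30)(-0.20) = 0.5400
  C_12 = −[(-0.40)(1.00) − (-0.30)(-0.25)] = 0.4750
  C_13 = (-0.40)(-0.20) − (0.60)(-0.25) = 0.2300
  C_21 = −[(-0.15)(1.00) − (0.00)(-0.20)] = 0.1500
  C_22 = (0.75)(1.00) − (0.00)(-0.25) = 0.7500
  C_23 = −[(0.75)(-0.20) − (-0.15)(-0.25)] = 0.1875
  C_31 = (-0.15)(-0.30) − (0.00)(0.60) = 0.0450
  C_32 = −[(0.75)(-0.30) − (0.00)(-0.40)] = 0.2250
  C_33 = (0.75)(0.60) − (-0.15)(-0.40) = 0.3900
det(I−A) = Σ_j (I−A)_1j·C_1j = (0.75)(0.5400) + (-0.15)(0.4750) + (0.00)(0.2300) = 0.33375
adj(I−A) = Cᵀ =
  [ 0.5400   0.1500   0.0450]
  [ 0.4750   0.7500   0.2250]
  [ 0.2300   0.1875   0.3900]
(I − A)⁻¹ = adj(I−A) / det(I−A) ≈
  [   1.6180     0.4494     0.1348]
  [   1.4232     2.2472     0.6742]
  [   0.6891     0.5618     1.1685]
x = (I − A)⁻¹ d = adj(I−A)·d / det(I−A), with det(I−A) = 0.33375:
  x_A = (0.5400·530 + 0.1500·550 + 0.0450·600) / 0.33375 = 395.70 / 0.33375 ≈ 1185.62
  x_O = (0.4750·530 + 0.7500·550 + 0.2250·600) / 0.33375 = 799.25 / 0.33375 ≈ 2394.76
  x_G = (0.2300·530 + 0.1875·550 + 0.3900·600) / 0.33375 = 459.025 / 0.33375 ≈ 1375.36

x_O = 2394.76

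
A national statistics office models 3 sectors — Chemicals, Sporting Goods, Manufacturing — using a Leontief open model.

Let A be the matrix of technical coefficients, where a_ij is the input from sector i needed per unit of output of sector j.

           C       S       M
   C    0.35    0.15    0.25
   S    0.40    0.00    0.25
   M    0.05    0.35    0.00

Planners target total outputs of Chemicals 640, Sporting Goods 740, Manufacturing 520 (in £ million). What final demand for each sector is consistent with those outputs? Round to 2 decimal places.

d_C = 175.00, d_S = 354.00, d_M = 229.00

I − A =
  [   0.65    -0.15    -0.25]
  [  -0.40     1.00    -0.25]
  [  -0.05    -0.35     1.00]
d = (I − A) x:
  d_C = (+0.65)·640 + (-0.15)·740 + (-0.25)·520 = 175.00
  d_S = (-0.40)·640 + (+1.00)·740 + (-0.25)·520 = 354.00
  d_M = (-0.05)·640 + (-0.35)·740 + (+1.00)·520 = 229.00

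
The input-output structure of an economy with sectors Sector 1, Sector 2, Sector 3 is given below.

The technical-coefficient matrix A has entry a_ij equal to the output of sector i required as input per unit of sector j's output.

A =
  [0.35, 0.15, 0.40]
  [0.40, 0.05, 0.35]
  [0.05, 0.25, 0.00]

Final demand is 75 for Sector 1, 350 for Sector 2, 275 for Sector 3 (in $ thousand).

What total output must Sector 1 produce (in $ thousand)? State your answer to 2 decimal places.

x_1 = 617.60

I − A =
  [   0.65    -0.15    -0.40]
  [  -0.40     0.95    -0.35]
  [  -0.05    -0.25     1.00]
Cofactors of I−A, C_ij = (−1)^(i+j)·(minor ij) (rows/columns in the sector order above):
  C_11 = (0.95)(1.00) − (-0.35)(-0.25) = 0.8625
  C_12 = −[(-0.40)(1.00) − (-0.35)(-0.05)] = 0.4175
  C_13 = (-0.40)(-0.25) − (0.95)(-0.05) = 0.1475
  C_21 = −[(-0.15)(1.00) − (-0.40)(-0.25)] = 0.2500
  C_22 = (0.65)(1.00) − (-0.40)(-0.05) = 0.6300
  C_23 = −[(0.65)(-0.25) − (-0.15)(-0.05)] = 0.1700
  C_31 = (-0.15)(-0.35) − (-0.40)(0.95) = 0.4325
  C_32 = −[(0.65)(-0.35) − (-0.40)(-0.40)] = 0.3875
  C_33 = (0.65)(0.95) − (-0.15)(-0.40) = 0.5575
det(I−A) = Σ_j (I−A)_1j·C_1j = (0.65)(0.8625) + (-0.15)(0.4175) + (-0.40)(0.1475) = 0.4390
adj(I−A) = Cᵀ =
  [ 0.8625   0.2500   0.4325]
  [ 0.4175   0.6300   0.3875]
  [ 0.1475   0.1700   0.5575]
(I − A)⁻¹ = adj(I−A) / det(I−A) ≈
  [   1.9647     0.5695     0.9852]
  [   0.9510     1.4351     0.8827]
  [   0.3360     0.3872     1.2699]
x = (I − A)⁻¹ d = adj(I−A)·d / det(I−A), with det(I−A) = 0.4390:
  x_1 = (0.8625·75 + 0.2500·350 + 0.4325·275) / 0.4390 = 271.125 / 0.4390 ≈ 617.60
  x_2 = (0.4175·75 + 0.6300·350 + 0.3875·275) / 0.4390 = 358.375 / 0.4390 ≈ 816.34
  x_3 = (0.1475·75 + 0.1700·350 + 0.5575·275) / 0.4390 = 223.875 / 0.4390 ≈ 509.97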